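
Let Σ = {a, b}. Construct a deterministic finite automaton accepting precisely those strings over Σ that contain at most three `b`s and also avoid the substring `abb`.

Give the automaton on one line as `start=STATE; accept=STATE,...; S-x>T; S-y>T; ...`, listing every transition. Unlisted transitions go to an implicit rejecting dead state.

start=S0; accept=S0,S1,S2,S3,S4,S5,S7,S8,S9,S11,S12; S0-a>S1; S0-b>S2; S1-a>S1; S1-b>S3; S2-a>S4; S2-b>S5; S3-a>S4; S3-b>S6; S4-a>S4; S4-b>S7; S5-a>S8; S5-b>S9; S6-a>S6; S6-b>S10; S7-a>S8; S7-b>S10; S8-a>S8; S8-b>S11; S9-a>S12; S9-b>S13; S10-a>S10; S10-b>S14; S11-a>S12; S11-b>S14; S12-a>S12; S12-b>S15; S13-a>S16; S13-b>S13; S14-a>S14; S14-b>S14; S15-a>S16; S15-b>S14; S16-a>S16; S16-b>S15

Build one automaton per condition and run them in lockstep. The first has 5 states tracking the count of `b`s, saturating at 4; the second has 4 states tracking partial matches of the forbidden pattern `abb`. A product state is a pair (one from each), accepting exactly when both do.
With 17 states:
          a    b  
>* S0     S1   S2 
 * S1     S1   S3 
 * S2     S4   S5 
 * S3     S4   S6 
 * S4     S4   S7 
 * S5     S8   S9 
   S6     S6  S10 
 * S7     S8  S10 
 * S8     S8  S11 
 * S9    S12  S13 
   S10   S10  S14 
 * S11   S12  S14 
 * S12   S12  S15 
   S13   S16  S13 
   S14   S14  S14 
   S15   S16  S14 
   S16   S16  S15 
(> = start, * = accepting)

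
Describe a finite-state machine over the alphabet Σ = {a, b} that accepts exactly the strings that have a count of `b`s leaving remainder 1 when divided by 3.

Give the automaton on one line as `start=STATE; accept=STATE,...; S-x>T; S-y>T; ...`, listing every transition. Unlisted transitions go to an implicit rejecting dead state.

The only thing that matters is how many `b`s have appeared, reduced mod 3. Use one state per residue: q0 for 0, …, q2 for 2. Reading `b` moves to the next residue; anything else stays put. q1 is accepting.
3 states suffice.
        a   b  
>  q0   q0  q1 
 * q1   q1  q2 
   q2   q2  q0 
(> = start, * = accepting)

start=q0; accept=q1; q0-a>q0; q0-b>q1; q1-a>q1; q1-b>q2; q2-a>q2; q2-b>q0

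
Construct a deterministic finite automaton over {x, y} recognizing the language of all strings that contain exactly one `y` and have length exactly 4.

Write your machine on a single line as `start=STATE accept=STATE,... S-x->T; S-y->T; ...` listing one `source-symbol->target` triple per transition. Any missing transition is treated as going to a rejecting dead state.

Run two small machines in parallel and take their product. The first has 3 states tracking the count of `y`s, saturating at 2; the second has 6 states tracking the input length, saturating at 5. A product state is a pair (one from each), accepting exactly when both do. After merging equivalent states the machine shrinks.
With 9 states:
       x  y 
>  A   B  C 
   B   D  E 
   C   E  F 
   D   G  H 
   E   H  F 
   F   F  F 
   G   F  I 
   H   I  F 
 * I   F  F 
(> = start, * = accepting)

start=A; accept=I; A-x->B; A-y->C; B-x->D; B-y->E; C-x->E; C-y->F; D-x->G; D-y->H; E-x->H; E-y->F; F-x->F; F-y->F; G-x->F; G-y->I; H-x->I; H-y->F; I-x->F; I-y->F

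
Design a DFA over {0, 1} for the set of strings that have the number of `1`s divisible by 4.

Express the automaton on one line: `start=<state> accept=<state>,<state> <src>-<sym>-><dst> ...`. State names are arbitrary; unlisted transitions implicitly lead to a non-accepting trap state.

start=q0 accept=q0 q0-0->q0 q0-1->q1 q1-0->q1 q1-1->q2 q2-0->q2 q2-1->q3 q3-0->q3 q3-1->q0

The only thing that matters is how many `1`s have appeared, reduced mod 4. Use one state per residue: q0 for 0, …, q3 for 3. Reading `1` moves to the next residue; anything else stays put. q0 is accepting.
        0   1  
>* q0   q0  q1 
   q1   q1  q2 
   q2   q2  q3 
   q3   q3  q0 
(> = start, * = accepting)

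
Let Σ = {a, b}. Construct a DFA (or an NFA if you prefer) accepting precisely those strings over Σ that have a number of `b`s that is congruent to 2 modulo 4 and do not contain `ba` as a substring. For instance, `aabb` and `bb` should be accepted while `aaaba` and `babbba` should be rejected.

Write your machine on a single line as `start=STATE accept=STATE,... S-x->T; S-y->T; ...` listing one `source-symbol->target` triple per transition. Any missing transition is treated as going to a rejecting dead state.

Run two small machines in parallel and take their product. One (4 states) tracks the count of `b`s modulo 4; the other (3 states) tracks partial matches of the forbidden pattern `ba`. Each combined state is a pair, one component from each; accept when both components accept.
        a   b  
>  q0   q0  q1 
   q1   q2  q3 
   q2   q2  q4 
 * q3   q4  q5 
   q4   q4  q6 
   q5   q6  q7 
   q6   q6  q8 
   q7   q8  q1 
   q8   q8  q2 
(> = start, * = accepting)

start=q0; accept=q3; q0-a->q0; q0-b->q1; q1-a->q2; q1-b->q3; q2-a->q2; q2-b->q4; q3-a->q4; q3-b->q5; q4-a->q4; q4-b->q6; q5-a->q6; q5-b->q7; q6-a->q6; q6-b->q8; q7-a->q8; q7-b->q1; q8-a->q8; q8-b->q2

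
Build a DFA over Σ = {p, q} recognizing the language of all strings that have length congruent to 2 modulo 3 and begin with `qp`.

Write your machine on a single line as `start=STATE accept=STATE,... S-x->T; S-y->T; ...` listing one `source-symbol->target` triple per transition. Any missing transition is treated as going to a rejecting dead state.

start=A; accept=D; A-p->B; A-q->C; B-p->B; B-q->B; C-p->D; C-q->B; D-p->E; D-q->E; E-p->F; E-q->F; F-p->D; F-q->D

Handle the two conditions separately and then intersect. The first has 3 states tracking the input length modulo 3; the second has 4 states tracking whether the input so far still matches the prefix `qp`. A product state is a pair (one from each), accepting exactly when both do. After merging equivalent states the machine shrinks.
6 states suffice.
       p  q 
>  A   B  C 
   B   B  B 
   C   D  B 
 * D   E  E 
   E   F  F 
   F   D  D 
(> = start, * = accepting)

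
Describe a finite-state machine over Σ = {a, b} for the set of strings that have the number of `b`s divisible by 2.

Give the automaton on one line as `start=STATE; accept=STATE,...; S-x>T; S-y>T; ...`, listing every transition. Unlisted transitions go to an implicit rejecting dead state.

start=q0; accept=q0; q0-a>q0; q0-b>q1; q1-a>q1; q1-b>q0

Keep the running count of `b`s modulo 2: each `b` advances along the cycle q0 → q1 → q0 while other symbols loop. Accept at q0.
2 states suffice.
        a   b  
>* q0   q0  q1 
   q1   q1  q0 
(> = start, * = accepting)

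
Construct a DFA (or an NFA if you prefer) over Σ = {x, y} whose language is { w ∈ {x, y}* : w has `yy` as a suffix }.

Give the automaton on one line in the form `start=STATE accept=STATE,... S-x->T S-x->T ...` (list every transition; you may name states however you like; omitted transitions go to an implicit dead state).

start=s0 accept=s2 s0-x->s0 s0-y->s1 s1-x->s0 s1-y->s2 s2-x->s0 s2-y->s2

Let each state record the length of the longest suffix of the input read so far that is also a prefix of `yy`. s1 means the last symbol is `y`; s2 means the last 2 symbols are `yy`. Accept only at s2, where the string currently ends in `yy`.
3 states suffice.
        x   y  
>  s0   s0  s1 
   s1   s0  s2 
 * s2   s0  s2 
(> = start, * = accepting)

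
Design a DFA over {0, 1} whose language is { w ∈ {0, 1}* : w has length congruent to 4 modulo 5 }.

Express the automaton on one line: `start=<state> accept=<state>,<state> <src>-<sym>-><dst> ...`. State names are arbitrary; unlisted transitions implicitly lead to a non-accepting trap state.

Only the length mod 5 matters, so use a 5-cycle: from any state, every input symbol moves to the next state, wrapping E back to A. Mark E accepting.
       0  1 
>  A   B  B 
   B   C  C 
   C   D  D 
   D   E  E 
 * E   A  A 
(> = start, * = accepting)

start=A accept=E A-0->B A-1->B B-0->C B-1->C C-0->D C-1->D D-0->E D-1->E E-0->A E-1->A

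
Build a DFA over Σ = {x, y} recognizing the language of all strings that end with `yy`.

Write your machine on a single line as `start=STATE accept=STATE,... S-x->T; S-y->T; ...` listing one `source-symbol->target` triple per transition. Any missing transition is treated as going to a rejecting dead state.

start=A; accept=C; A-x->A; A-y->B; B-x->A; B-y->C; C-x->A; C-y->C

Let each state record the length of the longest suffix of the input read so far that is also a prefix of `yy`. B means the last symbol is `y`; C means the last 2 symbols are `yy`. Accept only at C, where the string currently ends in `yy`.
3 states suffice.
       x  y 
>  A   A  B 
   B   A  C 
 * C   A  C 
(> = start, * = accepting)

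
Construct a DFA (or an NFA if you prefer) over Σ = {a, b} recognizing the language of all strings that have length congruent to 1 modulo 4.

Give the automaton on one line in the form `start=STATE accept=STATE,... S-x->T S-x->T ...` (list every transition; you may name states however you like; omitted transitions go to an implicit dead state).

Only the length mod 4 matters, so use a 4-cycle: from any state, every input symbol moves to the next state, wrapping s3 back to s0. Mark s1 accepting.
        a   b  
>  s0   s1  s1 
 * s1   s2  s2 
   s2   s3  s3 
   s3   s0  s0 
(> = start, * = accepting)

start=s0 accept=s1 s0-a->s1 s0-b->s1 s1-a->s2 s1-b->s2 s2-a->s3 s2-b->s3 s3-a->s0 s3-b->s0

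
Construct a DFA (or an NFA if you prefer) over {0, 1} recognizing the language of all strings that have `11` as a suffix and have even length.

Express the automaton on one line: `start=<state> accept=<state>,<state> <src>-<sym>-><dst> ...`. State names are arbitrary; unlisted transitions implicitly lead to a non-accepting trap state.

Run two small machines in parallel and take their product. The first has 3 states tracking how much of the suffix `11` has currently been matched; the second has 2 states tracking the input length modulo 2. A product state is a pair (one from each), accepting exactly when both do.
6 states suffice.
       0  1 
>  A   B  C 
   B   A  D 
   C   A  E 
   D   B  F 
 * E   B  F 
   F   A  E 
(> = start, * = accepting)

start=A accept=E A-0->B A-1->C B-0->A B-1->D C-0->A C-1->E D-0->B D-1->F E-0->B E-1->F F-0->A F-1->E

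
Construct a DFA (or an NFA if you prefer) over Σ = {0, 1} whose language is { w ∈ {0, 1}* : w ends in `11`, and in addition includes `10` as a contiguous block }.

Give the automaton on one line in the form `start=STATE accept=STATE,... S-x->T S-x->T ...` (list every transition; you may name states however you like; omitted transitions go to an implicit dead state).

Build one automaton per condition and run them in lockstep. One (3 states) tracks how much of the suffix `11` has currently been matched; the other (3 states) tracks whether and how much of `10` has been seen. Each combined state is a pair, one component from each; accept when both components accept.
       0  1 
>  A   A  B 
   B   C  D 
   C   C  E 
   D   C  D 
   E   C  F 
 * F   C  F 
(> = start, * = accepting)

start=A accept=F A-0->A A-1->B B-0->C B-1->D C-0->C C-1->E D-0->C D-1->D E-0->C E-1->F F-0->C F-1->F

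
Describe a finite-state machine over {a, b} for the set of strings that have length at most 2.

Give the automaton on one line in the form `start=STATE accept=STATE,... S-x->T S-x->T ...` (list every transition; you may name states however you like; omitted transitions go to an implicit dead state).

Count input length up to 3: every symbol moves from q0 toward q3, which means 'more than 2' and absorbs. Accept from {q0, q1, q2}.
A 4-state machine:
        a   b  
>* q0   q1  q1 
 * q1   q2  q2 
 * q2   q3  q3 
   q3   q3  q3 
(> = start, * = accepting)

start=q0 accept=q0,q1,q2 q0-a->q1 q0-b->q1 q1-a->q2 q1-b->q2 q2-a->q3 q2-b->q3 q3-a->q3 q3-b->q3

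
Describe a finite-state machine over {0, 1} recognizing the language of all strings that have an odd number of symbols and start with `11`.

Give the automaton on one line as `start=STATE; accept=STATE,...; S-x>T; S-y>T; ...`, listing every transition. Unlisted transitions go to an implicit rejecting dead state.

Run two small machines in parallel and take their product. One (2 states) tracks the input length modulo 2; the other (4 states) tracks whether the input so far still matches the prefix `11`. Each combined state is a pair, one component from each; accept when both components accept.
With 6 states:
        0   1  
>  q0   q1  q2 
   q1   q3  q3 
   q2   q3  q4 
   q3   q1  q1 
   q4   q5  q5 
 * q5   q4  q4 
(> = start, * = accepting)

start=q0; accept=q5; q0-0>q1; q0-1>q2; q1-0>q3; q1-1>q3; q2-0>q3; q2-1>q4; q3-0>q1; q3-1>q1; q4-0>q5; q4-1>q5; q5-0>q4; q5-1>q4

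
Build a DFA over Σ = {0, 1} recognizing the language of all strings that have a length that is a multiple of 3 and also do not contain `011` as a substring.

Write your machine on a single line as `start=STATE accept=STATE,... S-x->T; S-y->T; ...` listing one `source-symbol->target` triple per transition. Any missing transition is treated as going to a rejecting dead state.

start=A; accept=A,G,H; A-0->B; A-1->C; B-0->D; B-1->E; C-0->D; C-1->F; D-0->G; D-1->H; E-0->G; E-1->I; F-0->G; F-1->A; G-0->B; G-1->J; H-0->B; H-1->K; I-0->K; I-1->K; J-0->D; J-1->L; K-0->L; K-1->L; L-0->I; L-1->I

Build one automaton per condition and run them in lockstep. One (3 states) tracks the input length modulo 3; the other (4 states) tracks partial matches of the forbidden pattern `011`. Each combined state is a pair, one component from each; accept when both components accept.
       0  1 
>* A   B  C 
   B   D  E 
   C   D  F 
   D   G  H 
   E   G  I 
   F   G  A 
 * G   B  J 
 * H   B  K 
   I   K  K 
   J   D  L 
   K   L  L 
   L   I  I 
(> = start, * = accepting)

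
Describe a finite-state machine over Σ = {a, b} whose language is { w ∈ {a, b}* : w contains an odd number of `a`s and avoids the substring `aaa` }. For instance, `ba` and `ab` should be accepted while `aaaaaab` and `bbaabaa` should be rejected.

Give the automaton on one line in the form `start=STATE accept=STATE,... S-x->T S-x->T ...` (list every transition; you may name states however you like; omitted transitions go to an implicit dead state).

start=s0 accept=s1,s3,s6 s0-a->s1 s0-b->s0 s1-a->s2 s1-b->s3 s2-a->s4 s2-b->s0 s3-a->s5 s3-b->s3 s4-a->s4 s4-b->s4 s5-a->s6 s5-b->s0 s6-a->s4 s6-b->s3

Handle the two conditions separately and then intersect. One (2 states) tracks the count of `a`s modulo 2; the other (4 states) tracks partial matches of the forbidden pattern `aaa`. Each combined state is a pair, one component from each; accept when both components accept. Minimizing collapses redundant product states.
A 7-state machine:
        a   b  
>  s0   s1  s0 
 * s1   s2  s3 
   s2   s4  s0 
 * s3   s5  s3 
   s4   s4  s4 
   s5   s6  s0 
 * s6   s4  s3 
(> = start, * = accepting)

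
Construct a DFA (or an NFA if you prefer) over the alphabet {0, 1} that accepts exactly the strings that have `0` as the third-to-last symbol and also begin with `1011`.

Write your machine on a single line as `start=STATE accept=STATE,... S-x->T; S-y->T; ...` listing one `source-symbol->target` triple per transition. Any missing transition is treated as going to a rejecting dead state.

start=q0; accept=q5,q10,q11,q12; q0-0->q1; q0-1->q2; q1-0->q1; q1-1->q1; q2-0->q3; q2-1->q1; q3-0->q1; q3-1->q4; q4-0->q1; q4-1->q5; q5-0->q6; q5-1->q7; q6-0->q8; q6-1->q9; q7-0->q6; q7-1->q7; q8-0->q10; q8-1->q11; q9-0->q12; q9-1->q5; q10-0->q10; q10-1->q11; q11-0->q12; q11-1->q5; q12-0->q8; q12-1->q9

Build one automaton per condition and run them in lockstep. One (15 states) tracks the last 3 symbols read; the other (6 states) tracks whether the input so far still matches the prefix `1011`. Each combined state is a pair, one component from each; accept when both components accept. Minimizing collapses redundant product states.
A 13-state machine:
          0    1  
>  q0     q1   q2 
   q1     q1   q1 
   q2     q3   q1 
   q3     q1   q4 
   q4     q1   q5 
 * q5     q6   q7 
   q6     q8   q9 
   q7     q6   q7 
   q8    q10  q11 
   q9    q12   q5 
 * q10   q10  q11 
 * q11   q12   q5 
 * q12    q8   q9 
(> = start, * = accepting)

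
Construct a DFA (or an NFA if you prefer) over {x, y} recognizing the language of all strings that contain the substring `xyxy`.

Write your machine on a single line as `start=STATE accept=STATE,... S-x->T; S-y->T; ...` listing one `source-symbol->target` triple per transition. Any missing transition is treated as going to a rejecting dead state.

start=s0; accept=s4; s0-x->s1; s0-y->s0; s1-x->s1; s1-y->s2; s2-x->s3; s2-y->s0; s3-x->s1; s3-y->s4; s4-x->s4; s4-y->s4

Track how much of `xyxy` has been matched so far: state s0 is no progress, s4 is the absorbing accept state reached once `xyxy` has occurred. Intermediate states record partial matches; on a mismatch, fall back to the longest reusable overlap.
With 5 states:
        x   y  
>  s0   s1  s0 
   s1   s1  s2 
   s2   s3  s0 
   s3   s1  s4 
 * s4   s4  s4 
(> = start, * = accepting)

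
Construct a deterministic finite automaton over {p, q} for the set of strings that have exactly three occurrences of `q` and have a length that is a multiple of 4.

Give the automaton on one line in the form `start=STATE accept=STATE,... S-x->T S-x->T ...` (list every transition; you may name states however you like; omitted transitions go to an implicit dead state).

start=A accept=M A-p->B A-q->C B-p->D B-q->E C-p->E C-q->F D-p->G D-q->H E-p->H E-q->I F-p->I F-q->J G-p->A G-q->K H-p->K H-q->L I-p->L I-q->M J-p->M J-q->N K-p->C K-q->O L-p->O L-q->P M-p->P M-q->Q N-p->Q N-q->Q O-p->F O-q->R P-p->R P-q->S Q-p->S Q-q->S R-p->J R-q->T S-p->T S-q->T T-p->N T-q->N

Run two small machines in parallel and take their product. One (5 states) tracks the count of `q`s, saturating at 4; the other (4 states) tracks the input length modulo 4. Each combined state is a pair, one component from each; accept when both components accept.
       p  q 
>  A   B  C 
   B   D  E 
   C   E  F 
   D   G  H 
   E   H  I 
   F   I  J 
   G   A  K 
   H   K  L 
   I   L  M 
   J   M  N 
   K   C  O 
   L   O  P 
 * M   P  Q 
   N   Q  Q 
   O   F  R 
   P   R  S 
   Q   S  S 
   R   J  T 
   S   T  T 
   T   N  N 
(> = start, * = accepting)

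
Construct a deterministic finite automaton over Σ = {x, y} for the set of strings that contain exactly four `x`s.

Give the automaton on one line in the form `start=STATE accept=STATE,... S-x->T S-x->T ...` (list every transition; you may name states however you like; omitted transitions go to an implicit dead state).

Only the number of `x`s matters, and only up to 5. Make a chain s0 → s1 → s2 → s3 → s4 → s5 advanced by each `x` (with s5 absorbing); every other symbol self-loops. The accepting set is {s4}.
A 6-state machine:
        x   y  
>  s0   s1  s0 
   s1   s2  s1 
   s2   s3  s2 
   s3   s4  s3 
 * s4   s5  s4 
   s5   s5  s5 
(> = start, * = accepting)

start=s0 accept=s4 s0-x->s1 s0-y->s0 s1-x->s2 s1-y->s1 s2-x->s3 s2-y->s2 s3-x->s4 s3-y->s3 s4-x->s5 s4-y->s4 s5-x->s5 s5-y->s5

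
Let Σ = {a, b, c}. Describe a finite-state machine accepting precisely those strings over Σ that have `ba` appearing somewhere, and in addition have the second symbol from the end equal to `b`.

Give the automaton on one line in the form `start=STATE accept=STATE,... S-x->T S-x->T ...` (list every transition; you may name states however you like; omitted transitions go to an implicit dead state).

start=q0 accept=q2,q5 q0-a->q0 q0-b->q1 q0-c->q0 q1-a->q2 q1-b->q1 q1-c->q0 q2-a->q3 q2-b->q4 q2-c->q3 q3-a->q3 q3-b->q4 q3-c->q3 q4-a->q2 q4-b->q5 q4-c->q2 q5-a->q2 q5-b->q5 q5-c->q2

Run two small machines in parallel and take their product. One (3 states) tracks whether and how much of `ba` has been seen; the other (13 states) tracks the last 2 symbols read. Each combined state is a pair, one component from each; accept when both components accept. After merging equivalent states the machine shrinks.
        a   b   c  
>  q0   q0  q1  q0 
   q1   q2  q1  q0 
 * q2   q3  q4  q3 
   q3   q3  q4  q3 
   q4   q2  q5  q2 
 * q5   q2  q5  q2 
(> = start, * = accepting)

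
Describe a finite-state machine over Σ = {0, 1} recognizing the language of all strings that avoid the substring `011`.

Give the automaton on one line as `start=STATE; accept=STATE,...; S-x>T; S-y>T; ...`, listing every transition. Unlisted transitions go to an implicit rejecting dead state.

start=q0; accept=q0,q1,q2; q0-0>q1; q0-1>q0; q1-0>q1; q1-1>q2; q2-0>q1; q2-1>q3; q3-0>q3; q3-1>q3

This is the complement of 'contains `011`'. Use the same substring-matching states — q0 through q3 holding how much of `011` has just been matched — but flip the accepting set: everything except the trap q3 accepts.
4 states suffice.
        0   1  
>* q0   q1  q0 
 * q1   q1  q2 
 * q2   q1  q3 
   q3   q3  q3 
(> = start, * = accepting)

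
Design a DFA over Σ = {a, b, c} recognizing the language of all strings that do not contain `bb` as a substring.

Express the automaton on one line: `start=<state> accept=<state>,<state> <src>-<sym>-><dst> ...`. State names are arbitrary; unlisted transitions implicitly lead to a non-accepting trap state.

Track partial matches of the forbidden pattern `bb`. State q2 is a dead state reached once `bb` has occurred; every other state accepts. q0 means no part of `bb` is currently matched.
3 states suffice.
        a   b   c  
>* q0   q0  q1  q0 
 * q1   q0  q2  q0 
   q2   q2  q2  q2 
(> = start, * = accepting)

start=q0 accept=q0,q1 q0-a->q0 q0-b->q1 q0-c->q0 q1-a->q0 q1-b->q2 q1-c->q0 q2-a->q2 q2-b->q2 q2-c->q2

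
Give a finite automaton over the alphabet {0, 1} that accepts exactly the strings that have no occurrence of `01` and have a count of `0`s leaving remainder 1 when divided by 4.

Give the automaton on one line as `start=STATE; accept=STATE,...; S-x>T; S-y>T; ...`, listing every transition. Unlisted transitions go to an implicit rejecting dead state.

Run two small machines in parallel and take their product. One (3 states) tracks partial matches of the forbidden pattern `01`; the other (4 states) tracks the count of `0`s modulo 4. Each combined state is a pair, one component from each; accept when both components accept. Equivalent product states are then merged.
A 6-state machine:
       0  1 
>  A   B  A 
 * B   C  D 
   C   E  D 
   D   D  D 
   E   F  D 
   F   B  D 
(> = start, * = accepting)

start=A; accept=B; A-0>B; A-1>A; B-0>C; B-1>D; C-0>E; C-1>D; D-0>D; D-1>D; E-0>F; E-1>D; F-0>B; F-1>D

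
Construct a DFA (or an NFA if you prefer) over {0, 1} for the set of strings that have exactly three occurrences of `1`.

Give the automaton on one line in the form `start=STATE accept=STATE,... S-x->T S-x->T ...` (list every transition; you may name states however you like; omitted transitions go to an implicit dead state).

start=A accept=D A-0->A A-1->B B-0->B B-1->C C-0->C C-1->D D-0->D D-1->E E-0->E E-1->E

Count `1`s, saturating at 4: states A through D mean 0 through 3 `1`s seen; E means more than 3. Each `1` increments (capped at E); other symbols loop. Accept from {D}.
With 5 states:
       0  1 
>  A   A  B 
   B   B  C 
   C   C  D 
 * D   D  E 
   E   E  E 
(> = start, * = accepting)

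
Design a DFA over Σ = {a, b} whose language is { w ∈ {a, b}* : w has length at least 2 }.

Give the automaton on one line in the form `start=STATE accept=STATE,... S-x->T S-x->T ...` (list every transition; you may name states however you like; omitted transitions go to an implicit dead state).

We only need to distinguish lengths 0, 1, …, 2, and '>2'. Chain S0 → S1 → S2 → S3 on every symbol, with S3 looping. Accepting states: {S2, S3}.
        a   b  
>  S0   S1  S1 
   S1   S2  S2 
 * S2   S3  S3 
 * S3   S3  S3 
(> = start, * = accepting)

start=S0 accept=S2,S3 S0-a->S1 S0-b->S1 S1-a->S2 S1-b->S2 S2-a->S3 S2-b->S3 S3-a->S3 S3-b->S3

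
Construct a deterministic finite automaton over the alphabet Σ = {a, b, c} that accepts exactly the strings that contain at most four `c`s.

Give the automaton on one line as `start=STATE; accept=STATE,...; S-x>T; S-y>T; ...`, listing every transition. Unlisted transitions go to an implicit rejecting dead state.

Count `c`s, saturating at 5: states q0 through q4 mean 0 through 4 `c`s seen; q5 means more than 4. Each `c` increments (capped at q5); other symbols loop. Accept from {q0, q1, q2, q3, q4}.
A 6-state machine:
        a   b   c  
>* q0   q0  q0  q1 
 * q1   q1  q1  q2 
 * q2   q2  q2  q3 
 * q3   q3  q3  q4 
 * q4   q4  q4  q5 
   q5   q5  q5  q5 
(> = start, * = accepting)

start=q0; accept=q0,q1,q2,q3,q4; q0-a>q0; q0-b>q0; q0-c>q1; q1-a>q1; q1-b>q1; q1-c>q2; q2-a>q2; q2-b>q2; q2-c>q3; q3-a>q3; q3-b>q3; q3-c>q4; q4-a>q4; q4-b>q4; q4-c>q5; q5-a>q5; q5-b>q5; q5-c>q5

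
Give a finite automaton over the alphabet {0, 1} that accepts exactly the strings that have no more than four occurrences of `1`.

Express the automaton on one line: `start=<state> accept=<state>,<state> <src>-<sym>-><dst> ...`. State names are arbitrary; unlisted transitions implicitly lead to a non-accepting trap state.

Count `1`s, saturating at 5: states S0 through S4 mean 0 through 4 `1`s seen; S5 means more than 4. Each `1` increments (capped at S5); other symbols loop. Accept from {S0, S1, S2, S3, S4}.
        0   1  
>* S0   S0  S1 
 * S1   S1  S2 
 * S2   S2  S3 
 * S3   S3  S4 
 * S4   S4  S5 
   S5   S5  S5 
(> = start, * = accepting)

start=S0 accept=S0,S1,S2,S3,S4 S0-0->S0 S0-1->S1 S1-0->S1 S1-1->S2 S2-0->S2 S2-1->S3 S3-0->S3 S3-1->S4 S4-0->S4 S4-1->S5 S5-0->S5 S5-1->S5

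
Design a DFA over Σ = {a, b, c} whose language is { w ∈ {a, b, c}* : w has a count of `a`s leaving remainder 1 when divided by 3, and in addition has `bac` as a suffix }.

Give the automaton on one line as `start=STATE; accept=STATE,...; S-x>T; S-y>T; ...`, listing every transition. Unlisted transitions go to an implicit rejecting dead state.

start=S0; accept=S5; S0-a>S1; S0-b>S2; S0-c>S0; S1-a>S3; S1-b>S1; S1-c>S1; S2-a>S4; S2-b>S2; S2-c>S0; S3-a>S0; S3-b>S3; S3-c>S3; S4-a>S3; S4-b>S1; S4-c>S5; S5-a>S3; S5-b>S1; S5-c>S1

Handle the two conditions separately and then intersect. One (3 states) tracks the count of `a`s modulo 3; the other (4 states) tracks how much of the suffix `bac` has currently been matched. Each combined state is a pair, one component from each; accept when both components accept. Equivalent product states are then merged.
A 6-state machine:
        a   b   c  
>  S0   S1  S2  S0 
   S1   S3  S1  S1 
   S2   S4  S2  S0 
   S3   S0  S3  S3 
   S4   S3  S1  S5 
 * S5   S3  S1  S1 
(> = start, * = accepting)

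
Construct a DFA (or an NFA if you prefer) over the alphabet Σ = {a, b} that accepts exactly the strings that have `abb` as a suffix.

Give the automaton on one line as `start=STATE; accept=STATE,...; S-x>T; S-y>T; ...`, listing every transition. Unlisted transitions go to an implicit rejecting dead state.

Let each state record the length of the longest suffix of the input read so far that is also a prefix of `abb`. q1 means the last symbol is `a`; q2 means the last 2 symbols are `ab`; q3 means the last 3 symbols are `abb`. Accept only at q3, where the string currently ends in `abb`.
With 4 states:
        a   b  
>  q0   q1  q0 
   q1   q1  q2 
   q2   q1  q3 
 * q3   q1  q0 
(> = start, * = accepting)

start=q0; accept=q3; q0-a>q1; q0-b>q0; q1-a>q1; q1-b>q2; q2-a>q1; q2-b>q3; q3-a>q1; q3-b>q0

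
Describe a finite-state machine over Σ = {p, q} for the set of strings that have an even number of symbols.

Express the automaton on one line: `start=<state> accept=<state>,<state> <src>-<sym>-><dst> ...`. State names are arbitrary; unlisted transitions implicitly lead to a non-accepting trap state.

start=s0 accept=s0 s0-p->s1 s0-q->s1 s1-p->s0 s1-q->s0

Only the length mod 2 matters, so use a 2-cycle: from any state, every input symbol moves to the next state, wrapping s1 back to s0. Mark s0 accepting.
2 states suffice.
        p   q  
>* s0   s1  s1 
   s1   s0  s0 
(> = start, * = accepting)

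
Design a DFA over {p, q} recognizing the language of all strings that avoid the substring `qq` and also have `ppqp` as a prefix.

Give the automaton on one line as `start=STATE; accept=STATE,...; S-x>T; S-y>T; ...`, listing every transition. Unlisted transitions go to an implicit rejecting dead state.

start=S0; accept=S5,S6; S0-p>S1; S0-q>S2; S1-p>S3; S1-q>S2; S2-p>S2; S2-q>S2; S3-p>S2; S3-q>S4; S4-p>S5; S4-q>S2; S5-p>S5; S5-q>S6; S6-p>S5; S6-q>S2

Run two small machines in parallel and take their product. The first has 3 states tracking partial matches of the forbidden pattern `qq`; the second has 6 states tracking whether the input so far still matches the prefix `ppqp`. A product state is a pair (one from each), accepting exactly when both do. After merging equivalent states the machine shrinks.
With 7 states:
        p   q  
>  S0   S1  S2 
   S1   S3  S2 
   S2   S2  S2 
   S3   S2  S4 
   S4   S5  S2 
 * S5   S5  S6 
 * S6   S5  S2 
(> = start, * = accepting)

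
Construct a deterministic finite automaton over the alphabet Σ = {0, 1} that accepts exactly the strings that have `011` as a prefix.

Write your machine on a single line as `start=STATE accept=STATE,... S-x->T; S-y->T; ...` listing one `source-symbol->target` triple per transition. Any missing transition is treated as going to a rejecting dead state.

start=s0; accept=s3; s0-0->s1; s0-1->s4; s1-0->s4; s1-1->s2; s2-0->s4; s2-1->s3; s3-0->s3; s3-1->s3; s4-0->s4; s4-1->s4

Walk along `011` while the input agrees: from s0 take `0` to s1, and so on. Any deviation drops to the rejecting sink s4. Once s3 is reached the prefix is confirmed and every continuation is accepted.
5 states suffice.
        0   1  
>  s0   s1  s4 
   s1   s4  s2 
   s2   s4  s3 
 * s3   s3  s3 
   s4   s4  s4 
(> = start, * = accepting)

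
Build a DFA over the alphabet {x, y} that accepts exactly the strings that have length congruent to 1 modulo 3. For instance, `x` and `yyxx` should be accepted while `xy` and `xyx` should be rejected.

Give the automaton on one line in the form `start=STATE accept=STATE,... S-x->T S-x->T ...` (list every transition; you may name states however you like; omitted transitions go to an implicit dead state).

Count input length modulo 3: every symbol advances one step around the cycle q0 → q1 → q2 → q0. Accept at q1.
A 3-state machine:
        x   y  
>  q0   q1  q1 
 * q1   q2  q2 
   q2   q0  q0 
(> = start, * = accepting)

start=q0 accept=q1 q0-x->q1 q0-y->q1 q1-x->q2 q1-y->q2 q2-x->q0 q2-y->q0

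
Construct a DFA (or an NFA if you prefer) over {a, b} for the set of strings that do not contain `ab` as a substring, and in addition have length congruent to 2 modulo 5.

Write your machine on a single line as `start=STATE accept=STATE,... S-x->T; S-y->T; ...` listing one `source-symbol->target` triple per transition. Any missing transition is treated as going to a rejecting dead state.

start=q0; accept=q3,q5; q0-a->q1; q0-b->q2; q1-a->q3; q1-b->q4; q2-a->q3; q2-b->q5; q3-a->q6; q3-b->q4; q4-a->q4; q4-b->q4; q5-a->q6; q5-b->q7; q6-a->q8; q6-b->q4; q7-a->q8; q7-b->q9; q8-a->q10; q8-b->q4; q9-a->q10; q9-b->q0; q10-a->q1; q10-b->q4

Build one automaton per condition and run them in lockstep. The first has 3 states tracking partial matches of the forbidden pattern `ab`; the second has 5 states tracking the input length modulo 5. A product state is a pair (one from each), accepting exactly when both do. Minimizing collapses redundant product states.
An 11-state machine:
          a    b  
>  q0     q1   q2 
   q1     q3   q4 
   q2     q3   q5 
 * q3     q6   q4 
   q4     q4   q4 
 * q5     q6   q7 
   q6     q8   q4 
   q7     q8   q9 
   q8    q10   q4 
   q9    q10   q0 
   q10    q1   q4 
(> = start, * = accepting)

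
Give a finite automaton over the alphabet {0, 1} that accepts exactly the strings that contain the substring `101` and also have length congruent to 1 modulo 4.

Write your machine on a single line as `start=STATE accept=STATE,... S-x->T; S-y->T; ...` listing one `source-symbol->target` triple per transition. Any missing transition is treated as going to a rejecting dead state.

Build one automaton per condition and run them in lockstep. The first has 4 states tracking whether and how much of `101` has been seen; the second has 4 states tracking the input length modulo 4. A product state is a pair (one from each), accepting exactly when both do.
With 16 states:
          0    1  
>  s0     s1   s2 
   s1     s3   s4 
   s2     s5   s4 
   s3     s6   s7 
   s4     s8   s7 
   s5     s6   s9 
   s6     s0  s10 
   s7    s11  s10 
   s8     s0  s12 
   s9    s12  s12 
   s10   s13   s2 
   s11    s1  s14 
   s12   s14  s14 
   s13    s3  s15 
 * s14   s15  s15 
   s15    s9   s9 
(> = start, * = accepting)

start=s0; accept=s14; s0-0->s1; s0-1->s2; s1-0->s3; s1-1->s4; s2-0->s5; s2-1->s4; s3-0->s6; s3-1->s7; s4-0->s8; s4-1->s7; s5-0->s6; s5-1->s9; s6-0->s0; s6-1->s10; s7-0->s11; s7-1->s10; s8-0->s0; s8-1->s12; s9-0->s12; s9-1->s12; s10-0->s13; s10-1->s2; s11-0->s1; s11-1->s14; s12-0->s14; s12-1->s14; s13-0->s3; s13-1->s15; s14-0->s15; s14-1->s15; s15-0->s9; s15-1->s9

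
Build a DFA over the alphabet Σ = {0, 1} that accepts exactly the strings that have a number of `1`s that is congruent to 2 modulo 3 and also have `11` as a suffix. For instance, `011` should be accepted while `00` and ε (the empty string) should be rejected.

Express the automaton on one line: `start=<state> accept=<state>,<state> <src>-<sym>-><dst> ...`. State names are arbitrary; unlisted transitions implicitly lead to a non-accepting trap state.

start=q0 accept=q3 q0-0->q0 q0-1->q1 q1-0->q2 q1-1->q3 q2-0->q2 q2-1->q4 q3-0->q5 q3-1->q6 q4-0->q5 q4-1->q6 q5-0->q5 q5-1->q7 q6-0->q0 q6-1->q8 q7-0->q0 q7-1->q8 q8-0->q2 q8-1->q3

Run two small machines in parallel and take their product. One (3 states) tracks the count of `1`s modulo 3; the other (3 states) tracks how much of the suffix `11` has currently been matched. Each combined state is a pair, one component from each; accept when both components accept.
        0   1  
>  q0   q0  q1 
   q1   q2  q3 
   q2   q2  q4 
 * q3   q5  q6 
   q4   q5  q6 
   q5   q5  q7 
   q6   q0  q8 
   q7   q0  q8 
   q8   q2  q3 
(> = start, * = accepting)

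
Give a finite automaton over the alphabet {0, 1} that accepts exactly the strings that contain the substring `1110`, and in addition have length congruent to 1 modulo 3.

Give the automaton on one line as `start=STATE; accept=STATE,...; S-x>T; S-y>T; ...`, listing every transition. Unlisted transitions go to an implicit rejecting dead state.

start=q0; accept=q11; q0-0>q1; q0-1>q2; q1-0>q3; q1-1>q4; q2-0>q3; q2-1>q5; q3-0>q0; q3-1>q6; q4-0>q0; q4-1>q7; q5-0>q0; q5-1>q8; q6-0>q1; q6-1>q9; q7-0>q1; q7-1>q10; q8-0>q11; q8-1>q10; q9-0>q3; q9-1>q12; q10-0>q13; q10-1>q12; q11-0>q13; q11-1>q13; q12-0>q14; q12-1>q8; q13-0>q14; q13-1>q14; q14-0>q11; q14-1>q11

Build one automaton per condition and run them in lockstep. The first has 5 states tracking whether and how much of `1110` has been seen; the second has 3 states tracking the input length modulo 3. A product state is a pair (one from each), accepting exactly when both do.
With 15 states:
          0    1  
>  q0     q1   q2 
   q1     q3   q4 
   q2     q3   q5 
   q3     q0   q6 
   q4     q0   q7 
   q5     q0   q8 
   q6     q1   q9 
   q7     q1  q10 
   q8    q11  q10 
   q9     q3  q12 
   q10   q13  q12 
 * q11   q13  q13 
   q12   q14   q8 
   q13   q14  q14 
   q14   q11  q11 
(> = start, * = accepting)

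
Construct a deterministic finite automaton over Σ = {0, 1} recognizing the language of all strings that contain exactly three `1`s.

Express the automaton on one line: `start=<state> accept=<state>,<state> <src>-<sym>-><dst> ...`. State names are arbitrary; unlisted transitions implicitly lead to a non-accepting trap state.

Count `1`s, saturating at 4: states A through D mean 0 through 3 `1`s seen; E means more than 3. Each `1` increments (capped at E); other symbols loop. Accept from {D}.
With 5 states:
       0  1 
>  A   A  B 
   B   B  C 
   C   C  D 
 * D   D  E 
   E   E  E 
(> = start, * = accepting)

start=A accept=D A-0->A A-1->B B-0->B B-1->C C-0->C C-1->D D-0->D D-1->E E-0->E E-1->E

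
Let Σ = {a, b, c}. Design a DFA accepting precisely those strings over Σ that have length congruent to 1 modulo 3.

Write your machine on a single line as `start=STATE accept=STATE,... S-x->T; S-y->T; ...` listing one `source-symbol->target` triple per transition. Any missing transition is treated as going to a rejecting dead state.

Count input length modulo 3: every symbol advances one step around the cycle S0 → S1 → S2 → S0. Accept at S1.
3 states suffice.
        a   b   c  
>  S0   S1  S1  S1 
 * S1   S2  S2  S2 
   S2   S0  S0  S0 
(> = start, * = accepting)

start=S0; accept=S1; S0-a->S1; S0-b->S1; S0-c->S1; S1-a->S2; S1-b->S2; S1-c->S2; S2-a->S0; S2-b->S0; S2-c->S0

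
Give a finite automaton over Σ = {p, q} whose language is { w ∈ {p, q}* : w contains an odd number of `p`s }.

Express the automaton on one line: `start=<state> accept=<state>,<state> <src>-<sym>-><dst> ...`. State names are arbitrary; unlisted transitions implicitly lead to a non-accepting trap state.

The only thing that matters is how many `p`s have appeared, reduced mod 2. Use one state per residue: s0 for 0, …, s1 for 1. Reading `p` moves to the next residue; anything else stays put. s1 is accepting.
With 2 states:
        p   q  
>  s0   s1  s0 
 * s1   s0  s1 
(> = start, * = accepting)

start=s0 accept=s1 s0-p->s1 s0-q->s0 s1-p->s0 s1-q->s1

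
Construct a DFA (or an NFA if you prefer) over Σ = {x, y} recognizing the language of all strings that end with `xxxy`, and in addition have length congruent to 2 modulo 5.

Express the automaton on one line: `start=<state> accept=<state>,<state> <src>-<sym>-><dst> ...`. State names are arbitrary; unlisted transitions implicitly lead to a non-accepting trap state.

Run two small machines in parallel and take their product. The first has 5 states tracking how much of the suffix `xxxy` has currently been matched; the second has 5 states tracking the input length modulo 5. A product state is a pair (one from each), accepting exactly when both do. Equivalent product states are then merged.
A 9-state machine:
        x   y  
>  q0   q1  q1 
   q1   q2  q2 
   q2   q3  q3 
   q3   q4  q5 
   q4   q6  q0 
   q5   q0  q0 
   q6   q7  q1 
   q7   q2  q8 
 * q8   q3  q3 
(> = start, * = accepting)

start=q0 accept=q8 q0-x->q1 q0-y->q1 q1-x->q2 q1-y->q2 q2-x->q3 q2-y->q3 q3-x->q4 q3-y->q5 q4-x->q6 q4-y->q0 q5-x->q0 q5-y->q0 q6-x->q7 q6-y->q1 q7-x->q2 q7-y->q8 q8-x->q3 q8-y->q3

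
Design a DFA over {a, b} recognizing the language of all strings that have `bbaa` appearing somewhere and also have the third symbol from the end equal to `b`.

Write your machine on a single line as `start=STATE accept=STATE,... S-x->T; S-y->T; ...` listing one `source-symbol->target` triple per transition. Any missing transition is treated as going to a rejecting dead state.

start=q0; accept=q15,q20,q21,q22; q0-a->q1; q0-b->q2; q1-a->q3; q1-b->q4; q2-a->q5; q2-b->q6; q3-a->q7; q3-b->q8; q4-a->q9; q4-b->q10; q5-a->q11; q5-b->q12; q6-a->q13; q6-b->q14; q7-a->q7; q7-b->q8; q8-a->q9; q8-b->q10; q9-a->q11; q9-b->q12; q10-a->q13; q10-b->q14; q11-a->q7; q11-b->q8; q12-a->q9; q12-b->q10; q13-a->q15; q13-b->q12; q14-a->q13; q14-b->q14; q15-a->q16; q15-b->q17; q16-a->q16; q16-b->q17; q17-a->q18; q17-b->q19; q18-a->q15; q18-b->q20; q19-a->q21; q19-b->q22; q20-a->q18; q20-b->q19; q21-a->q15; q21-b->q20; q22-a->q21; q22-b->q22

Run two small machines in parallel and take their product. The first has 5 states tracking whether and how much of `bbaa` has been seen; the second has 15 states tracking the last 3 symbols read. A product state is a pair (one from each), accepting exactly when both do.
          a    b  
>  q0     q1   q2 
   q1     q3   q4 
   q2     q5   q6 
   q3     q7   q8 
   q4     q9  q10 
   q5    q11  q12 
   q6    q13  q14 
   q7     q7   q8 
   q8     q9  q10 
   q9    q11  q12 
   q10   q13  q14 
   q11    q7   q8 
   q12    q9  q10 
   q13   q15  q12 
   q14   q13  q14 
 * q15   q16  q17 
   q16   q16  q17 
   q17   q18  q19 
   q18   q15  q20 
   q19   q21  q22 
 * q20   q18  q19 
 * q21   q15  q20 
 * q22   q21  q22 
(> = start, * = accepting)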